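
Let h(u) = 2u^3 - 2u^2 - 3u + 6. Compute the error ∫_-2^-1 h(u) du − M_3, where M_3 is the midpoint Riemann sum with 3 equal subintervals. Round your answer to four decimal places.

-0.1019

Exact integral: ∫_-2^-1 h(u) du ≈ -1.666667.
M_3 ≈ -1.564815.
Error ≈ -1.666667 − (-1.564815) ≈ -0.1019.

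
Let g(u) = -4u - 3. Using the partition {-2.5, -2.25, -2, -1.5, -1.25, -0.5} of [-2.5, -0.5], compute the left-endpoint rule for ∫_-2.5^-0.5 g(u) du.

8

Subinterval widths: 0.25, 0.25, 0.5, 0.25, 0.75.
Left endpoints: -2.5, -2.25, -2, -1.5, -1.25.
g(-2.5) = 7, g(-2.25) = 6, g(-2) = 5, g(-1.5) = 3, g(-1.25) = 2.
Sum = Σ Δu_i · g(u_i).
Sum = 8.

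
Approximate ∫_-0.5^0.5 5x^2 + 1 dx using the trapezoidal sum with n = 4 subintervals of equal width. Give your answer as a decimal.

Δx = (0.5 − (-0.5))/4 = 0.25.
f(-0.5) = 2.25, f(-0.25) = 1.3125, f(0) = 1, f(0.25) = 1.3125, f(0.5) = 2.25.
T_4 = (Δx/2)·[f(x_0) + 2f(x_1) + 2f(x_2) + 2f(x_3) + f(x_4)].
Sum = 1.46875.

1.46875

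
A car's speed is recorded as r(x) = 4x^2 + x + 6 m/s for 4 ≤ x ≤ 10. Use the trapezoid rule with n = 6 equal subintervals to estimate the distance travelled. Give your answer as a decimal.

1330

Δx = (10 − 4)/6 = 1.
r(4) = 74, r(5) = 111, r(6) = 156, r(7) = 209, r(8) = 270, r(9) = 339, r(10) = 416.
T_6 = (Δx/2)·[r(x_0) + 2r(x_1) + ... + 2r(x_{5}) + r(x_6)].
Sum = 1330.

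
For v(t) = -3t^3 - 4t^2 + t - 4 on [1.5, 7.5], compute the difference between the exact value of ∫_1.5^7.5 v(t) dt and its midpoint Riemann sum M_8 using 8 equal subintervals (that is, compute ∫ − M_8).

-12.515625

Exact integral: ∫_1.5^7.5 v(t) dt = -2924.25.
M_8 = -2911.734375.
Error = -2924.25 − (-2911.734375) = -12.515625.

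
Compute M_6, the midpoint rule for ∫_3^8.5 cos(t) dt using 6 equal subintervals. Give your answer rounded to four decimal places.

0.6810

Δt = (8.5 − 3)/6 = 11/12.
Midpoints: 83/24, 4.375, 127/24, 149/24, 7.125, 193/24.
f(83/24) ≈ -0.9503, f(4.375) ≈ -0.3310, f(127/24) ≈ 0.5474, f(149/24) ≈ 0.9972, f(7.125) ≈ 0.6661, f(193/24) ≈ -0.1866.
Sum = Δt · [f(83/24) + f(4.375) + f(127/24) + ...].
Sum ≈ 0.6810.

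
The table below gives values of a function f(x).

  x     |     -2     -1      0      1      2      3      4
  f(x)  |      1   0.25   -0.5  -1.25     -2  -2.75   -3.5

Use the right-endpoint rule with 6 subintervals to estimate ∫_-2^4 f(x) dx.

Δx = 1.
Sum = 1·[0.25 + (-0.5) + (-1.25) + (-2) + (-2.75) + (-3.5)] = -9.75.

-9.75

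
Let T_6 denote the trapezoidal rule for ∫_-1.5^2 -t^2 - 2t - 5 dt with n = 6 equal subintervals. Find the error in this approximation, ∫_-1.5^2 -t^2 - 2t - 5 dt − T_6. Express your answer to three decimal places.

Exact integral: ∫_-1.5^2 f(t) dt ≈ -23.04167.
T_6 ≈ -23.24016.
Error ≈ -23.04167 − (-23.24016) ≈ 0.198.

0.198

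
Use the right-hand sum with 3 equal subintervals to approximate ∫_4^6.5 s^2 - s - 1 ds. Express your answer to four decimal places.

Δs = (6.5 − 4)/3 = 5/6.
Right endpoints: 29/6, 17/3, 6.5.
f(29/6) = 631/36, f(17/3) = 229/9, f(6.5) = 34.75.
Sum = Δs · [f(29/6) + f(17/3) + f(6.5)].
Sum ≈ 64.7685.

64.7685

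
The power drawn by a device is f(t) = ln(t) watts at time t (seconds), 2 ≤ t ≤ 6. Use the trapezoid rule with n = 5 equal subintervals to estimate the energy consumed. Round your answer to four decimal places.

Δt = (6 − 2)/5 = 0.8.
f(2) ≈ 0.6931, f(2.8) ≈ 1.0296, f(3.6) ≈ 1.2809, f(4.4) ≈ 1.4816, f(5.2) ≈ 1.6487, f(6) ≈ 1.7918.
T_5 = (Δt/2)·[f(t_0) + 2f(t_1) + ... + 2f(t_{4}) + f(t_5)].
Sum ≈ 5.3466.

5.3466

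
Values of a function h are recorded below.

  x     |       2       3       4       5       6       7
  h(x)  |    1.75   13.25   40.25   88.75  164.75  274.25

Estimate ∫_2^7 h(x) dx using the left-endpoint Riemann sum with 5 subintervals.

Δx = 1.
Sum = 1·[1.75 + 13.25 + 40.25 + 88.75 + 164.75] = 308.75.

308.75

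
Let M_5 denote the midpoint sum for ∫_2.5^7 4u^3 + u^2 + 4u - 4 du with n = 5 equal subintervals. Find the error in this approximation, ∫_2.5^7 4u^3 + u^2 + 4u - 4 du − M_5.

17.6175

Exact integral: ∫_2.5^7 f(u) du = 2538.5625.
M_5 = 2520.945.
Error = 2538.5625 − 2520.945 = 17.6175.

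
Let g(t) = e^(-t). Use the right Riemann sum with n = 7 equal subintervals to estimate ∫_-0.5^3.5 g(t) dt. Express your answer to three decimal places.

1.200

Δt = (3.5 − (-0.5))/7 = 4/7.
Right endpoints: 1/14, 9/14, 17/14, 25/14, 33/14, 41/14, 3.5.
g(1/14) ≈ 0.931, g(9/14) ≈ 0.526, g(17/14) ≈ 0.297, g(25/14) ≈ 0.168, g(33/14) ≈ 0.095, g(41/14) ≈ 0.053, g(3.5) ≈ 0.030.
Sum = Δt · [g(1/14) + g(9/14) + g(17/14) + ...].
Sum ≈ 1.200.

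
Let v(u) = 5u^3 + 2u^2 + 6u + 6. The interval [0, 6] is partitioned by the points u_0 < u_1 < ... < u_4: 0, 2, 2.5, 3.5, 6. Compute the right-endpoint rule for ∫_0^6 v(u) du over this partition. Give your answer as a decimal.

Subinterval widths: 2, 0.5, 1, 2.5.
Right endpoints: 2, 2.5, 3.5, 6.
v(2) = 66, v(2.5) = 111.625, v(3.5) = 265.875, v(6) = 1194.
Sum = Σ Δu_i · v(u_i).
Sum = 3438.6875.

3438.6875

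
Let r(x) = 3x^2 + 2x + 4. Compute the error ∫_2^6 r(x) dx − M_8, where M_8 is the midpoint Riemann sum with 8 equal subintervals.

0.25

Exact integral: ∫_2^6 r(x) dx = 256.
M_8 = 255.75.
Error = 256 − 255.75 = 0.25.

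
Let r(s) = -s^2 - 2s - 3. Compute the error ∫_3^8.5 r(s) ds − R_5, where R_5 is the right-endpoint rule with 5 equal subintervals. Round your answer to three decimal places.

41.947

Exact integral: ∫_3^8.5 r(s) ds ≈ -275.45833.
R_5 = -317.405.
Error ≈ -275.45833 − (-317.405) ≈ 41.947.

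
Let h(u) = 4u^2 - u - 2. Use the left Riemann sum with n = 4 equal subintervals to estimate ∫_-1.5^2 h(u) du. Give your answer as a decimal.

7.546875

Δu = (2 − (-1.5))/4 = 0.875.
Left endpoints: -1.5, -0.625, 0.25, 1.125.
h(-1.5) = 8.5, h(-0.625) = 0.1875, h(0.25) = -2, h(1.125) = 1.9375.
Sum = Δu · [h(-1.5) + h(-0.625) + h(0.25) + h(1.125)].
Sum = 7.546875.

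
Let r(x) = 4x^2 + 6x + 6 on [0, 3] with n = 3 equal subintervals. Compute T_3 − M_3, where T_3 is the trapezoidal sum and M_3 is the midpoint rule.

3

T_3 = 83.
M_3 = 80.
T_3 − M_3 = 3.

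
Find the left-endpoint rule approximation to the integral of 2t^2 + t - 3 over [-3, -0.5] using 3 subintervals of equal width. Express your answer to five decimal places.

12.87037

Δt = (-0.5 − (-3))/3 = 5/6.
Left endpoints: -3, -13/6, -4/3.
f(-3) = 12, f(-13/6) = 38/9, f(-4/3) = -7/9.
Sum = Δt · [f(-3) + f(-13/6) + f(-4/3)].
Sum ≈ 12.87037.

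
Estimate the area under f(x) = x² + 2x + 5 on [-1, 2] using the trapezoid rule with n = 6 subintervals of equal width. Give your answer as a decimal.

21.125

Δx = (2 − (-1))/6 = 0.5.
f(-1) = 4, f(-0.5) = 4.25, f(0) = 5, f(0.5) = 6.25, f(1) = 8, f(1.5) = 10.25, f(2) = 13.
T_6 = (Δx/2)·[f(x_0) + 2f(x_1) + ... + 2f(x_{5}) + f(x_6)].
Sum = 21.125.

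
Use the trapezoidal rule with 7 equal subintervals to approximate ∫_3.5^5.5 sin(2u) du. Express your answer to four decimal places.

0.3645

Δu = (5.5 − 3.5)/7 = 2/7.
f(3.5) ≈ 0.6570, f(53/14) ≈ 0.9603, f(57/14) ≈ 0.9586, f(61/14) ≈ 0.6522, f(65/14) ≈ 0.1386, f(69/14) ≈ -0.4190, f(73/14) ≈ -0.8435, f(5.5) ≈ -1.0000.
T_7 = (Δu/2)·[f(u_0) + 2f(u_1) + ... + 2f(u_{6}) + f(u_7)].
Sum ≈ 0.3645.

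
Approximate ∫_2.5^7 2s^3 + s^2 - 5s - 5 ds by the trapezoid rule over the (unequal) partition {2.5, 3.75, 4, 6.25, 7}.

1230.3515625

Subinterval widths: 1.25, 0.25, 2.25, 0.75.
f(2.5) = 20, f(3.75) = 95.78125, f(4) = 119, f(6.25) = 491.09375, f(7) = 695.
On each subinterval the trapezoid contributes (Δs_i/2)·[f(s_{i-1}) + f(s_i)].
Sum = 1230.3515625.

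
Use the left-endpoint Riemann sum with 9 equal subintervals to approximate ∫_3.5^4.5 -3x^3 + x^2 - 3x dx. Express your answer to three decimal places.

-183.225

Δx = (4.5 − 3.5)/9 = 1/9.
Left endpoints: 3.5, 65/18, 67/18, 23/6, 71/18, 73/18, 25/6, 77/18, 79/18.
f(3.5) = -126.875, f(65/18) = -270335/1944, f(67/18) = -295537/1944, f(23/6) = -3979/24, f(71/18) = -350669/1944, f(73/18) = -380695/1944, f(25/6) = -15275/72, f(77/18) = -445907/1944, f(79/18) = -481189/1944.
Sum = Δx · [f(3.5) + f(65/18) + f(67/18) + ...].
Sum ≈ -183.225.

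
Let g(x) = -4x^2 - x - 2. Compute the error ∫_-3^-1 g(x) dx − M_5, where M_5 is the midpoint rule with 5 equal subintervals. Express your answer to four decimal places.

-0.1067

Exact integral: ∫_-3^-1 g(x) dx ≈ -34.666667.
M_5 = -34.56.
Error ≈ -34.666667 − (-34.56) ≈ -0.1067.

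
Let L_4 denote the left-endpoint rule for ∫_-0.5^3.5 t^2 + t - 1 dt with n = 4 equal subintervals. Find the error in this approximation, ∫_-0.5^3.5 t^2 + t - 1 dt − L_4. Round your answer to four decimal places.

7.3333

Exact integral: ∫_-0.5^3.5 f(t) dt ≈ 16.333333.
L_4 = 9.
Error ≈ 16.333333 − 9 ≈ 7.3333.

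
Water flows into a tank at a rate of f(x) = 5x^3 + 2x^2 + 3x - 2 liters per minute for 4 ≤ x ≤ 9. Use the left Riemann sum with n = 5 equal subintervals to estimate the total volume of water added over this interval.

6760

Δx = (9 − 4)/5 = 1.
Left endpoints: 4, 5, 6, 7, 8.
f(4) = 362, f(5) = 688, f(6) = 1168, f(7) = 1832, f(8) = 2710.
Sum = Δx · [f(4) + f(5) + f(6) + f(7) + f(8)].
Sum = 6760.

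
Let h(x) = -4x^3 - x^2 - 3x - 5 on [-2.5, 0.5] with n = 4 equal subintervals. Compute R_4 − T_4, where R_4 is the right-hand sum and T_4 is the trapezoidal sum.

R_4 = 6.09375.
T_4 = 30.84375.
R_4 − T_4 = -24.75.

-24.75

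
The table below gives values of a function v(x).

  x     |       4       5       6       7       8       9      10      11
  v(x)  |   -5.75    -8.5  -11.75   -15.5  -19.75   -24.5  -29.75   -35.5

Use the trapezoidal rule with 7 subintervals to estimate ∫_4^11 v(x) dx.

-130.375

Δx = 1.
T_7 = (1/2)·[(-5.75) + 2·(-8.5) + 2·(-11.75) + 2·(-15.5) + 2·(-19.75) + 2·(-24.5) + 2·(-29.75) + (-35.5)] = -130.375.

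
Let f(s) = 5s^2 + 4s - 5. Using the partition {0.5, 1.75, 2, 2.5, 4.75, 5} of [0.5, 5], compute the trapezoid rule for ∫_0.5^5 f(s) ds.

246.375

Subinterval widths: 1.25, 0.25, 0.5, 2.25, 0.25.
f(0.5) = -1.75, f(1.75) = 17.3125, f(2) = 23, f(2.5) = 36.25, f(4.75) = 126.8125, f(5) = 140.
On each subinterval the trapezoid contributes (Δs_i/2)·[f(s_{i-1}) + f(s_i)].
Sum = 246.375.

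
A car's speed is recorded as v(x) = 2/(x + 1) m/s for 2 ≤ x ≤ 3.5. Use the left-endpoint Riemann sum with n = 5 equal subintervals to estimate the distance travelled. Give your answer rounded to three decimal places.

Δx = (3.5 − 2)/5 = 0.3.
Left endpoints: 2, 2.3, 2.6, 2.9, 3.2.
v(2) = 2/3, v(2.3) = 20/33, v(2.6) = 5/9, v(2.9) = 20/39, v(3.2) = 10/21.
Sum = Δx · [v(2) + v(2.3) + v(2.6) + v(2.9) + v(3.2)].
Sum ≈ 0.845.

0.845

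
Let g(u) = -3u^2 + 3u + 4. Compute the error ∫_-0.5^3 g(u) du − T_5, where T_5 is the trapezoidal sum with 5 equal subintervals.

0.8575

Exact integral: ∫_-0.5^3 g(u) du = 0.
T_5 = -0.8575.
Error = 0 − (-0.8575) = 0.8575.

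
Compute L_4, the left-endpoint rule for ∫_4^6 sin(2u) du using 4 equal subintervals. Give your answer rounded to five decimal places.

-0.07127

Δu = (6 − 4)/4 = 0.5.
Left endpoints: 4, 4.5, 5, 5.5.
f(4) ≈ 0.98936, f(4.5) ≈ 0.41212, f(5) ≈ -0.54402, f(5.5) ≈ -0.99999.
Sum = Δu · [f(4) + f(4.5) + f(5) + f(5.5)].
Sum ≈ -0.07127.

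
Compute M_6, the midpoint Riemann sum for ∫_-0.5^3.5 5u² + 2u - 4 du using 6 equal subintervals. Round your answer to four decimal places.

Δu = (3.5 − (-0.5))/6 = 2/3.
Midpoints: -1/6, 0.5, 7/6, 11/6, 2.5, 19/6.
f(-1/6) = -151/36, f(0.5) = -1.75, f(7/6) = 185/36, f(11/6) = 593/36, f(2.5) = 32.25, f(19/6) = 1889/36.
Sum = Δu · [f(-1/6) + f(0.5) + f(7/6) + ...].
Sum ≈ 66.9259.

66.9259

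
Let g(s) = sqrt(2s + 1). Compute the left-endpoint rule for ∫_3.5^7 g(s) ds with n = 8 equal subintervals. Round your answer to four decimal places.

11.5924

Δs = (7 − 3.5)/8 = 0.4375.
Left endpoints: 3.5, 3.9375, 4.375, 4.8125, 5.25, 5.6875, 6.125, 6.5625.
g(3.5) ≈ 2.8284, g(3.9375) ≈ 2.9791, g(4.375) ≈ 3.1225, g(4.8125) ≈ 3.2596, g(5.25) ≈ 3.3912, g(5.6875) ≈ 3.5178, g(6.125) ≈ 3.6401, g(6.5625) ≈ 3.7583.
Sum = Δs · [g(3.5) + g(3.9375) + g(4.375) + ...].
Sum ≈ 11.5924.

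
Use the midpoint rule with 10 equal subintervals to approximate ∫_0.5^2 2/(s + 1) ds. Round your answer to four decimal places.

Δs = (2 − 0.5)/10 = 0.15.
Midpoints: 0.575, 0.725, 0.875, 1.025, 1.175, 1.325, 1.475, 1.625, 1.775, 1.925.
f(0.575) = 80/63, f(0.725) = 80/69, f(0.875) = 16/15, f(1.025) = 80/81, f(1.175) = 80/87, f(1.325) = 80/93, f(1.475) = 80/99, f(1.625) = 16/21, f(1.775) = 80/111, f(1.925) = 80/117.
Sum = Δs · [f(0.575) + f(0.725) + f(0.875) + ...].
Sum ≈ 1.3857.

1.3857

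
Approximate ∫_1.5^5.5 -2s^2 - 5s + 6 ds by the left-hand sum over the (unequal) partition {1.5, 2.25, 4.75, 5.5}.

Subinterval widths: 0.75, 2.5, 0.75.
Left endpoints: 1.5, 2.25, 4.75.
f(1.5) = -6, f(2.25) = -15.375, f(4.75) = -62.875.
Sum = Σ Δs_i · f(s_i).
Sum = -90.09375.

-90.09375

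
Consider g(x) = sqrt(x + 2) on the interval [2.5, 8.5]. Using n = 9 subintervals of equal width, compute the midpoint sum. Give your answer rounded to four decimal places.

16.3201

Δx = (8.5 − 2.5)/9 = 2/3.
Midpoints: 17/6, 3.5, 25/6, 29/6, 5.5, 37/6, 41/6, 7.5, 49/6.
g(17/6) ≈ 2.1985, g(3.5) ≈ 2.3452, g(25/6) ≈ 2.4833, g(29/6) ≈ 2.6141, g(5.5) ≈ 2.7386, g(37/6) ≈ 2.8577, g(41/6) ≈ 2.9721, g(7.5) ≈ 3.0822, g(49/6) ≈ 3.1885.
Sum = Δx · [g(17/6) + g(3.5) + g(25/6) + ...].
Sum ≈ 16.3201.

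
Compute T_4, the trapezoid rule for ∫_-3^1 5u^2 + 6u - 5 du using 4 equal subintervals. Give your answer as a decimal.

6

Δu = (1 − (-3))/4 = 1.
f(-3) = 22, f(-2) = 3, f(-1) = -6, f(0) = -5, f(1) = 6.
T_4 = (Δu/2)·[f(u_0) + 2f(u_1) + 2f(u_2) + 2f(u_3) + f(u_4)].
Sum = 6.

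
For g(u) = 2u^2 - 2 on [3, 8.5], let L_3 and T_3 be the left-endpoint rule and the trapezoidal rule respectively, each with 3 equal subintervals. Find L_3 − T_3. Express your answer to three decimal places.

-115.958

L_3 ≈ 270.62037.
T_3 ≈ 386.57870.
L_3 − T_3 ≈ -115.958.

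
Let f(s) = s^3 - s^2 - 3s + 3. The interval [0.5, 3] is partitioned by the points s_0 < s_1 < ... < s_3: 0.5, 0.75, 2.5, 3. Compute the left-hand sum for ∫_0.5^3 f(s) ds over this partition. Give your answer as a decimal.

3.84765625

Subinterval widths: 0.25, 1.75, 0.5.
Left endpoints: 0.5, 0.75, 2.5.
f(0.5) = 1.375, f(0.75) = 0.609375, f(2.5) = 4.875.
Sum = Σ Δs_i · f(s_i).
Sum = 3.84765625.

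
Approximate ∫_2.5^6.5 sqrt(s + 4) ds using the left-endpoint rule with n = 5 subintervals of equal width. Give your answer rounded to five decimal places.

Δs = (6.5 − 2.5)/5 = 0.8.
Left endpoints: 2.5, 3.3, 4.1, 4.9, 5.7.
f(2.5) ≈ 2.54951, f(3.3) ≈ 2.70185, f(4.1) ≈ 2.84605, f(4.9) ≈ 2.98329, f(5.7) ≈ 3.11448.
Sum = Δs · [f(2.5) + f(3.3) + f(4.1) + f(4.9) + f(5.7)].
Sum ≈ 11.35614.

11.35614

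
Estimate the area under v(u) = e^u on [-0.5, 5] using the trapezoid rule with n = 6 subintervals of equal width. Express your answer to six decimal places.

Δu = (5 − (-0.5))/6 = 11/12.
v(-0.5) ≈ 0.606531, v(5/12) ≈ 1.516897, v(4/3) ≈ 3.793668, v(2.25) ≈ 9.487736, v(19/6) ≈ 23.728258, v(49/12) ≈ 59.342950, v(5) ≈ 148.413159.
T_6 = (Δu/2)·[v(u_0) + 2v(u_1) + ... + 2v(u_{5}) + v(u_6)].
Sum ≈ 158.014408.

158.014408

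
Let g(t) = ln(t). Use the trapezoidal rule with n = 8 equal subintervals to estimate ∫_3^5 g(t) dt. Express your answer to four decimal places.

2.7507

Δt = (5 − 3)/8 = 0.25.
g(3) ≈ 1.0986, g(3.25) ≈ 1.1787, g(3.5) ≈ 1.2528, g(3.75) ≈ 1.3218, g(4) ≈ 1.3863, g(4.25) ≈ 1.4469, g(4.5) ≈ 1.5041, g(4.75) ≈ 1.5581, g(5) ≈ 1.6094.
T_8 = (Δt/2)·[g(t_0) + 2g(t_1) + ... + 2g(t_{7}) + g(t_8)].
Sum ≈ 2.7507.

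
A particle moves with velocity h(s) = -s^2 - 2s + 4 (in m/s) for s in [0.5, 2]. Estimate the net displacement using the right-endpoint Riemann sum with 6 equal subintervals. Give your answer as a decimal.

Δs = (2 − 0.5)/6 = 0.25.
Right endpoints: 0.75, 1, 1.25, 1.5, 1.75, 2.
h(0.75) = 1.9375, h(1) = 1, h(1.25) = -0.0625, h(1.5) = -1.25, h(1.75) = -2.5625, h(2) = -4.
Sum = Δs · [h(0.75) + h(1) + h(1.25) + ...].
Sum = -1.234375.

-1.234375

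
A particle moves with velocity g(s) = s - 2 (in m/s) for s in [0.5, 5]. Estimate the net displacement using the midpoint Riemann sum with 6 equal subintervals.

3.375

Δs = (5 − 0.5)/6 = 0.75.
Midpoints: 0.875, 1.625, 2.375, 3.125, 3.875, 4.625.
g(0.875) = -1.125, g(1.625) = -0.375, g(2.375) = 0.375, g(3.125) = 1.125, g(3.875) = 1.875, g(4.625) = 2.625.
Sum = Δs · [g(0.875) + g(1.625) + g(2.375) + ...].
Sum = 3.375.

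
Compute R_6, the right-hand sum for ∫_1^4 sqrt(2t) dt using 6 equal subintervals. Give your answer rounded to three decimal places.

6.946

Δt = (4 − 1)/6 = 0.5.
Right endpoints: 1.5, 2, 2.5, 3, 3.5, 4.
f(1.5) ≈ 1.732, f(2) ≈ 2.000, f(2.5) ≈ 2.236, f(3) ≈ 2.449, f(3.5) ≈ 2.646, f(4) ≈ 2.828.
Sum = Δt · [f(1.5) + f(2) + f(2.5) + ...].
Sum ≈ 6.946.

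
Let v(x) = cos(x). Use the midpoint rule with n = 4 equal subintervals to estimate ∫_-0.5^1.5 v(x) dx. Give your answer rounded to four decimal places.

Δx = (1.5 − (-0.5))/4 = 0.5.
Midpoints: -0.25, 0.25, 0.75, 1.25.
v(-0.25) ≈ 0.9689, v(0.25) ≈ 0.9689, v(0.75) ≈ 0.7317, v(1.25) ≈ 0.3153.
Sum = Δx · [v(-0.25) + v(0.25) + v(0.75) + v(1.25)].
Sum ≈ 1.4924.

1.4924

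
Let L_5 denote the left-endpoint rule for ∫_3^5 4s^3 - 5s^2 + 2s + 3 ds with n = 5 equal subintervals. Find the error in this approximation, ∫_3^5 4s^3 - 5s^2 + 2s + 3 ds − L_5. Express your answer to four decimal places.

60.9067

Exact integral: ∫_3^5 f(s) ds ≈ 402.666667.
L_5 = 341.76.
Error ≈ 402.666667 − 341.76 ≈ 60.9067.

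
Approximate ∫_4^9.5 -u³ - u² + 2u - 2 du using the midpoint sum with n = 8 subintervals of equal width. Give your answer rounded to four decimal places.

Δu = (9.5 − 4)/8 = 0.6875.
Midpoints: 4.34375, 5.03125, 5.71875, 6.40625, 7.09375, 7.78125, 8.46875, 9.15625.
f(4.34375) = -3084755/32768, f(5.03125) = -4738561/32768, f(5.71875) = -6890887/32768, f(6.40625) = -9605621/32768, f(7.09375) = -12946651/32768, f(7.78125) = -16977865/32768, f(8.46875) = -21763151/32768, f(9.15625) = -27366397/32768.
Sum = Δu · [f(4.34375) + f(5.03125) + f(5.71875) + ...].
Sum ≈ -2168.8705.

-2168.8705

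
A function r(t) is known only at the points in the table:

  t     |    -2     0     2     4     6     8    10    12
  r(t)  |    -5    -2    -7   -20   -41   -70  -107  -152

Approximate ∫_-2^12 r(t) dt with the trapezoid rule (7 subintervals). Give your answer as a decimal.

Δt = 2.
T_7 = (2/2)·[(-5) + 2·(-2) + 2·(-7) + 2·(-20) + 2·(-41) + 2·(-70) + 2·(-107) + (-152)] = -651.

-651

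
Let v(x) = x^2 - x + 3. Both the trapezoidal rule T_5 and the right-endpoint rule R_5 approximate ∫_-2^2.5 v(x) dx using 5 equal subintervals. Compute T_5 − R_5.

T_5 = 20.8575.
R_5 = 19.845.
T_5 − R_5 = 1.0125.

1.0125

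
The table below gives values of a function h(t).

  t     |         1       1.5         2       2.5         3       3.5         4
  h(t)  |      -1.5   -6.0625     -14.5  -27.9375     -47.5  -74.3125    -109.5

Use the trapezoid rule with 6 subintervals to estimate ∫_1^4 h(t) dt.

-112.90625

Δt = 0.5.
T_6 = (0.5/2)·[(-1.5) + 2·(-6.0625) + 2·(-14.5) + 2·(-27.9375) + 2·(-47.5) + 2·(-74.3125) + (-109.5)] = -112.90625.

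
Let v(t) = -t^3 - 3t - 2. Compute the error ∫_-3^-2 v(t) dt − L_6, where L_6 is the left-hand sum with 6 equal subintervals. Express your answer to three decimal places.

Exact integral: ∫_-3^-2 v(t) dt = 21.75.
L_6 ≈ 23.61806.
Error ≈ 21.75 − 23.61806 ≈ -1.868.

-1.868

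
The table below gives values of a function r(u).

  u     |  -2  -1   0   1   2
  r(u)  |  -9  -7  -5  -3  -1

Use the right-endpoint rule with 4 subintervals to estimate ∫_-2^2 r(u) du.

Δu = 1.
Sum = 1·[(-7) + (-5) + (-3) + (-1)] = -16.

-16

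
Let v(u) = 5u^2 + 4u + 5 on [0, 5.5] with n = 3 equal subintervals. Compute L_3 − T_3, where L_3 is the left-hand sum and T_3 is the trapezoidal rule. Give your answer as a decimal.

L_3 ≈ 221.884259.
T_3 ≈ 380.696759.
L_3 − T_3 = -158.8125.

-158.8125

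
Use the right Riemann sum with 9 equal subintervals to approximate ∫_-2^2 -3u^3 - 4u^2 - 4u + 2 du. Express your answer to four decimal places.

-28.0823

Δu = (2 − (-2))/9 = 4/9.
Right endpoints: -14/9, -10/9, -2/3, -2/9, 2/9, 2/3, 10/9, 14/9, 2.
f(-14/9) = 2390/243, f(-10/9) = 1366/243, f(-2/3) = 34/9, f(-2/9) = 662/243, f(2/9) = 214/243, f(2/3) = -10/3, f(10/9) = -2794/243, f(14/9) = -6122/243, f(2) = -46.
Sum = Δu · [f(-14/9) + f(-10/9) + f(-2/3) + ...].
Sum ≈ -28.0823.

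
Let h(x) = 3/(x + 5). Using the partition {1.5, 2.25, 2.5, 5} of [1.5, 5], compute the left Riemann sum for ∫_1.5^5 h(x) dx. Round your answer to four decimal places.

1.4496

Subinterval widths: 0.75, 0.25, 2.5.
Left endpoints: 1.5, 2.25, 2.5.
h(1.5) = 6/13, h(2.25) = 12/29, h(2.5) = 0.4.
Sum = Σ Δx_i · h(x_i).
Sum ≈ 1.4496.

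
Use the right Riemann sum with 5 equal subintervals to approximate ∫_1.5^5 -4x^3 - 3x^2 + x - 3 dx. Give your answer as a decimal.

Δx = (5 − 1.5)/5 = 0.7.
Right endpoints: 2.2, 2.9, 3.6, 4.3, 5.
f(2.2) = -57.912, f(2.9) = -122.886, f(3.6) = -224.904, f(4.3) = -372.198, f(5) = -573.
Sum = Δx · [f(2.2) + f(2.9) + f(3.6) + f(4.3) + f(5)].
Sum = -945.63.

-945.63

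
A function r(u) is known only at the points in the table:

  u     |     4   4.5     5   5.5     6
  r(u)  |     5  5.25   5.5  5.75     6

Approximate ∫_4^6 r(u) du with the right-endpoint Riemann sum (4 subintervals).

Δu = 0.5.
Sum = 0.5·[5.25 + 5.5 + 5.75 + 6] = 11.25.

11.25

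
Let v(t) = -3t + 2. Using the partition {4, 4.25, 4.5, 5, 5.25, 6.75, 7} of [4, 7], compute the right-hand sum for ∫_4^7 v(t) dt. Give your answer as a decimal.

Subinterval widths: 0.25, 0.25, 0.5, 0.25, 1.5, 0.25.
Right endpoints: 4.25, 4.5, 5, 5.25, 6.75, 7.
v(4.25) = -10.75, v(4.5) = -11.5, v(5) = -13, v(5.25) = -13.75, v(6.75) = -18.25, v(7) = -19.
Sum = Σ Δt_i · v(t_i).
Sum = -47.625.

-47.625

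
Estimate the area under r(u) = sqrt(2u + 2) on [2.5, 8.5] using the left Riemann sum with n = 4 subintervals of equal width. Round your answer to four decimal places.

20.1204

Δu = (8.5 − 2.5)/4 = 1.5.
Left endpoints: 2.5, 4, 5.5, 7.
r(2.5) ≈ 2.6458, r(4) ≈ 3.1623, r(5.5) ≈ 3.6056, r(7) ≈ 4.0000.
Sum = Δu · [r(2.5) + r(4) + r(5.5) + r(7)].
Sum ≈ 20.1204.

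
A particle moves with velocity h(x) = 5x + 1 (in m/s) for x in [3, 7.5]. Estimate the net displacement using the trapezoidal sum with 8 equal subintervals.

122.625

Δx = (7.5 − 3)/8 = 0.5625.
h(3) = 16, h(3.5625) = 18.8125, h(4.125) = 21.625, h(4.6875) = 24.4375, h(5.25) = 27.25, h(5.8125) = 30.0625, h(6.375) = 32.875, h(6.9375) = 35.6875, h(7.5) = 38.5.
T_8 = (Δx/2)·[h(x_0) + 2h(x_1) + ... + 2h(x_{7}) + h(x_8)].
Sum = 122.625.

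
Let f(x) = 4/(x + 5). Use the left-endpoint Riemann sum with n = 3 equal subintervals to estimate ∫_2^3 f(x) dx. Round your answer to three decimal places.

Δx = (3 − 2)/3 = 1/3.
Left endpoints: 2, 7/3, 8/3.
f(2) = 4/7, f(7/3) = 6/11, f(8/3) = 12/23.
Sum = Δx · [f(2) + f(7/3) + f(8/3)].
Sum ≈ 0.546.

0.546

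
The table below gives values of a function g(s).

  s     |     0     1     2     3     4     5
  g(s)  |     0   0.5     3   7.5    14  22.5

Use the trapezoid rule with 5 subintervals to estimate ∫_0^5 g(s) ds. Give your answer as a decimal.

36.25

Δs = 1.
T_5 = (1/2)·[0 + 2·0.5 + 2·3 + 2·7.5 + 2·14 + 22.5] = 36.25.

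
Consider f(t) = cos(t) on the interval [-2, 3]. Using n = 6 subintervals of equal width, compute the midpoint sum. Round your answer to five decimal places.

Δt = (3 − (-2))/6 = 5/6.
Midpoints: -19/12, -0.75, 1/12, 11/12, 1.75, 31/12.
f(-19/12) ≈ -0.01254, f(-0.75) ≈ 0.73169, f(1/12) ≈ 0.99653, f(11/12) ≈ 0.60847, f(1.75) ≈ -0.17825, f(31/12) ≈ -0.84818.
Sum = Δt · [f(-19/12) + f(-0.75) + f(1/12) + ...].
Sum ≈ 1.08144.

1.08144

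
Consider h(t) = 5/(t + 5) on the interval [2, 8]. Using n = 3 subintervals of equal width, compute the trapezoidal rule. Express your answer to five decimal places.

Δt = (8 − 2)/3 = 2.
h(2) = 5/7, h(4) = 5/9, h(6) = 5/11, h(8) = 5/13.
T_3 = (Δt/2)·[h(t_0) + 2h(t_1) + 2h(t_2) + h(t_3)].
Sum ≈ 3.11910.

3.11910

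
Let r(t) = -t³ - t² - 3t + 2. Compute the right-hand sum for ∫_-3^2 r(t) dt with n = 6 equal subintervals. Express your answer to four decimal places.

Δt = (2 − (-3))/6 = 5/6.
Right endpoints: -13/6, -4/3, -0.5, 1/3, 7/6, 2.
r(-13/6) = 3019/216, r(-4/3) = 178/27, r(-0.5) = 3.375, r(1/3) = 23/27, r(7/6) = -961/216, r(2) = -16.
Sum = Δt · [r(-13/6) + r(-4/3) + r(-0.5) + ...].
Sum ≈ 3.6227.

3.6227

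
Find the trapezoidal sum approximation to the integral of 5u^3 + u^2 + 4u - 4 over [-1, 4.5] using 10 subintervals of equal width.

Δu = (4.5 − (-1))/10 = 0.55.
f(-1) = -12, f(-0.45) = -6.053125, f(0.1) = -3.585, f(0.65) = 0.395625, f(1.2) = 10.88, f(1.75) = 32.859375, f(2.3) = 71.325, f(2.85) = 131.268125, f(3.4) = 217.68, f(3.95) = 335.551875, f(4.5) = 489.875.
T_10 = (Δu/2)·[f(u_0) + 2f(u_1) + ... + 2f(u_{9}) + f(u_10)].
Sum = 566.09265625.

566.09265625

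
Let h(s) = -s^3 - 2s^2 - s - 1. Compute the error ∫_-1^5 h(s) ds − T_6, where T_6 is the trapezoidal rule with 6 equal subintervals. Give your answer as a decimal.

Exact integral: ∫_-1^5 h(s) ds = -258.
T_6 = -266.
Error = -258 − (-266) = 8.

8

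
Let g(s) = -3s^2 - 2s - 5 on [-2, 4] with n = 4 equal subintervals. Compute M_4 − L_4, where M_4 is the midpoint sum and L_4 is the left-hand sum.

-25.875

M_4 = -110.625.
L_4 = -84.75.
M_4 − L_4 = -25.875.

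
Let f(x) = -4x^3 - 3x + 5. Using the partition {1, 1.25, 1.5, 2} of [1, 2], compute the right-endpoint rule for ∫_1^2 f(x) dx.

Subinterval widths: 0.25, 0.25, 0.5.
Right endpoints: 1.25, 1.5, 2.
f(1.25) = -6.5625, f(1.5) = -13, f(2) = -33.
Sum = Σ Δx_i · f(x_i).
Sum = -21.390625.

-21.390625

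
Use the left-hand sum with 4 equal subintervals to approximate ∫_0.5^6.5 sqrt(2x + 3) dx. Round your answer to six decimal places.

Δx = (6.5 − 0.5)/4 = 1.5.
Left endpoints: 0.5, 2, 3.5, 5.
f(0.5) ≈ 2.000000, f(2) ≈ 2.645751, f(3.5) ≈ 3.162278, f(5) ≈ 3.605551.
Sum = Δx · [f(0.5) + f(2) + f(3.5) + f(5)].
Sum ≈ 17.120370.

17.120370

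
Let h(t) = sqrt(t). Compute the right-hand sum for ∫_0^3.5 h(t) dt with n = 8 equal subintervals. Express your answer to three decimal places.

Δt = (3.5 − 0)/8 = 0.4375.
Right endpoints: 0.4375, 0.875, 1.3125, 1.75, 2.1875, 2.625, 3.0625, 3.5.
h(0.4375) ≈ 0.661, h(0.875) ≈ 0.935, h(1.3125) ≈ 1.146, h(1.75) ≈ 1.323, h(2.1875) ≈ 1.479, h(2.625) ≈ 1.620, h(3.0625) ≈ 1.750, h(3.5) ≈ 1.871.
Sum = Δt · [h(0.4375) + h(0.875) + h(1.3125) + ...].
Sum ≈ 4.719.

4.719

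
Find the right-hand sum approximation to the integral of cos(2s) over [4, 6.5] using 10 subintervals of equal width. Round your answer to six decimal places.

-0.147023

Δs = (6.5 − 4)/10 = 0.25.
Right endpoints: 4.25, 4.5, 4.75, 5, 5.25, 5.5, 5.75, 6, 6.25, 6.5.
f(4.25) ≈ -0.602012, f(4.5) ≈ -0.911130, f(4.75) ≈ -0.997172, f(5) ≈ -0.839072, f(5.25) ≈ -0.475537, f(5.5) ≈ 0.004426, f(5.75) ≈ 0.483305, f(6) ≈ 0.843854, f(6.25) ≈ 0.997798, f(6.5) ≈ 0.907447.
Sum = Δs · [f(4.25) + f(4.5) + f(4.75) + ...].
Sum ≈ -0.147023.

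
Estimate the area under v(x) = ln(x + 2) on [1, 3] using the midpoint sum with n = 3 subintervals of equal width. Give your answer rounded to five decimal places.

Δx = (3 − 1)/3 = 2/3.
Midpoints: 4/3, 2, 8/3.
v(4/3) ≈ 1.20397, v(2) ≈ 1.38629, v(8/3) ≈ 1.54045.
Sum = Δx · [v(4/3) + v(2) + v(8/3)].
Sum ≈ 2.75381.

2.75381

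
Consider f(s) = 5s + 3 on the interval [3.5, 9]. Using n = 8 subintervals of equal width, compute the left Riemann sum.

178.921875

Δs = (9 − 3.5)/8 = 0.6875.
Left endpoints: 3.5, 4.1875, 4.875, 5.5625, 6.25, 6.9375, 7.625, 8.3125.
f(3.5) = 20.5, f(4.1875) = 23.9375, f(4.875) = 27.375, f(5.5625) = 30.8125, f(6.25) = 34.25, f(6.9375) = 37.6875, f(7.625) = 41.125, f(8.3125) = 44.5625.
Sum = Δs · [f(3.5) + f(4.1875) + f(4.875) + ...].
Sum = 178.921875.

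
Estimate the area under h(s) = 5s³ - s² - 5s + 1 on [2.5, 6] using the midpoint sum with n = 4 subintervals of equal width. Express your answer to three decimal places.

1419.493

Δs = (6 − 2.5)/4 = 0.875.
Midpoints: 2.9375, 3.8125, 4.6875, 5.5625.
h(2.9375) = 427707/4096, h(3.8125) = 1001385/4096, h(4.6875) = 1927471/4096, h(5.5625) = 3288285/4096.
Sum = Δs · [h(2.9375) + h(3.8125) + h(4.6875) + h(5.5625)].
Sum ≈ 1419.493.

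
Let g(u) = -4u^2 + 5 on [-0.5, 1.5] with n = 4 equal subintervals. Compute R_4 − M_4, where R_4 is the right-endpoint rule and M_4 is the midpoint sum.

R_4 = 3.
M_4 = 5.5.
R_4 − M_4 = -2.5.

-2.5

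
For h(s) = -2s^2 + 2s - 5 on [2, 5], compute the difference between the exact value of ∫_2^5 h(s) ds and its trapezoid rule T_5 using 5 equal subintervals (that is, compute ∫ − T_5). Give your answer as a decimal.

Exact integral: ∫_2^5 h(s) ds = -72.
T_5 = -72.36.
Error = -72 − (-72.36) = 0.36.

0.36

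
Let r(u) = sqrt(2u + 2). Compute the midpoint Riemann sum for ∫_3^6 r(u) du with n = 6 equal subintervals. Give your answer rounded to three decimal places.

9.919

Δu = (6 − 3)/6 = 0.5.
Midpoints: 3.25, 3.75, 4.25, 4.75, 5.25, 5.75.
r(3.25) ≈ 2.915, r(3.75) ≈ 3.082, r(4.25) ≈ 3.240, r(4.75) ≈ 3.391, r(5.25) ≈ 3.536, r(5.75) ≈ 3.674.
Sum = Δu · [r(3.25) + r(3.75) + r(4.25) + ...].
Sum ≈ 9.919.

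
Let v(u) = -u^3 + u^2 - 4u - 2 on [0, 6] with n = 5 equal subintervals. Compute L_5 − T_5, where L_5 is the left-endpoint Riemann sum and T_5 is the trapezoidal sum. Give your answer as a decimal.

122.4

L_5 = -225.12.
T_5 = -347.52.
L_5 − T_5 = 122.4.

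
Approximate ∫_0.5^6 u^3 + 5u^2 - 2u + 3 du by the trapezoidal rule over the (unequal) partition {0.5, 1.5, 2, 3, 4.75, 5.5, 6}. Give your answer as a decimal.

Subinterval widths: 1, 0.5, 1, 1.75, 0.75, 0.5.
f(0.5) = 3.375, f(1.5) = 14.625, f(2) = 27, f(3) = 69, f(4.75) = 213.484375, f(5.5) = 309.625, f(6) = 387.
On each subinterval the trapezoid contributes (Δu_i/2)·[f(u_{i-1}) + f(u_i)].
Sum = 684.90234375.

684.90234375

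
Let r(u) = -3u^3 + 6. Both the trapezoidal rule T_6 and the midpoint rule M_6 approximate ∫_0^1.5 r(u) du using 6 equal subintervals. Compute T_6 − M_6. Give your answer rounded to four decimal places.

T_6 = 5.09765625.
M_6 ≈ 5.255859.
T_6 − M_6 ≈ -0.1582.

-0.1582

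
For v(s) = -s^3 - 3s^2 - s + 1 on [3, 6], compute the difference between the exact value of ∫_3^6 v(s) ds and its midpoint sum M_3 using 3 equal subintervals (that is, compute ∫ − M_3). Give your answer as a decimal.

-4.125

Exact integral: ∫_3^6 v(s) ds = -503.25.
M_3 = -499.125.
Error = -503.25 − (-499.125) = -4.125.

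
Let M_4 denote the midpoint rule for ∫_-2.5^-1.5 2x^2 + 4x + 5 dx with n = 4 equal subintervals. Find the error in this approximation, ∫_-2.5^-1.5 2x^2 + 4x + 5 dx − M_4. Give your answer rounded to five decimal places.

Exact integral: ∫_-2.5^-1.5 f(x) dx ≈ 5.1666667.
M_4 = 5.15625.
Error ≈ 5.1666667 − 5.15625 ≈ 0.01042.

0.01042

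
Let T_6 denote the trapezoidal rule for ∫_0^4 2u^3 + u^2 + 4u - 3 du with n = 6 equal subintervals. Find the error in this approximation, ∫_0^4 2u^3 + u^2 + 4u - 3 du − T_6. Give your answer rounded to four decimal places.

-3.8519

Exact integral: ∫_0^4 f(u) du ≈ 169.333333.
T_6 ≈ 173.185185.
Error ≈ 169.333333 − 173.185185 ≈ -3.8519.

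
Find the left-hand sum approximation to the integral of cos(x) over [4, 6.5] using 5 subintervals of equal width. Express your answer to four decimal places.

Δx = (6.5 − 4)/5 = 0.5.
Left endpoints: 4, 4.5, 5, 5.5, 6.
f(4) ≈ -0.6536, f(4.5) ≈ -0.2108, f(5) ≈ 0.2837, f(5.5) ≈ 0.7087, f(6) ≈ 0.9602.
Sum = Δx · [f(4) + f(4.5) + f(5) + f(5.5) + f(6)].
Sum ≈ 0.5440.

0.5440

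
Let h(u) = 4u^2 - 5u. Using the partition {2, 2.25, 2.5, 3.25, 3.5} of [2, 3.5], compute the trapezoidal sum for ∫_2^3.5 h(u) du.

26.1875

Subinterval widths: 0.25, 0.25, 0.75, 0.25.
h(2) = 6, h(2.25) = 9, h(2.5) = 12.5, h(3.25) = 26, h(3.5) = 31.5.
On each subinterval the trapezoid contributes (Δu_i/2)·[h(u_{i-1}) + h(u_i)].
Sum = 26.1875.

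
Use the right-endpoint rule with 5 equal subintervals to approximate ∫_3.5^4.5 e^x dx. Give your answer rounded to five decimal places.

Δx = (4.5 − 3.5)/5 = 0.2.
Right endpoints: 3.7, 3.9, 4.1, 4.3, 4.5.
f(3.7) ≈ 40.44730, f(3.9) ≈ 49.40245, f(4.1) ≈ 60.34029, f(4.3) ≈ 73.69979, f(4.5) ≈ 90.01713.
Sum = Δx · [f(3.7) + f(3.9) + f(4.1) + f(4.3) + f(4.5)].
Sum ≈ 62.78139.

62.78139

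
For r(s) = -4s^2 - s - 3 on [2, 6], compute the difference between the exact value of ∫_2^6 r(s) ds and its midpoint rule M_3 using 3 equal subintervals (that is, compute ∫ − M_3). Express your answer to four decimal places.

-2.3704

Exact integral: ∫_2^6 r(s) ds ≈ -305.333333.
M_3 ≈ -302.962963.
Error ≈ -305.333333 − (-302.962963) ≈ -2.3704.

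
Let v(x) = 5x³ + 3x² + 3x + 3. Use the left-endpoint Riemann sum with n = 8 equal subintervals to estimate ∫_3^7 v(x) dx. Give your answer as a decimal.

Δx = (7 − 3)/8 = 0.5.
Left endpoints: 3, 3.5, 4, 4.5, 5, 5.5, 6, 6.5.
v(3) = 174, v(3.5) = 264.625, v(4) = 383, v(4.5) = 532.875, v(5) = 718, v(5.5) = 942.125, v(6) = 1209, v(6.5) = 1522.375.
Sum = Δx · [v(3) + v(3.5) + v(4) + ...].
Sum = 2873.

2873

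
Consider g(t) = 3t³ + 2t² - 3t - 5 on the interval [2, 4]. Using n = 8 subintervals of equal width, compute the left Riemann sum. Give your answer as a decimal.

Δt = (4 − 2)/8 = 0.25.
Left endpoints: 2, 2.25, 2.5, 2.75, 3, 3.25, 3.5, 3.75.
g(2) = 21, g(2.25) = 32.546875, g(2.5) = 46.875, g(2.75) = 64.265625, g(3) = 85, g(3.25) = 109.359375, g(3.5) = 137.625, g(3.75) = 170.078125.
Sum = Δt · [g(2) + g(2.25) + g(2.5) + ...].
Sum = 166.6875.

166.6875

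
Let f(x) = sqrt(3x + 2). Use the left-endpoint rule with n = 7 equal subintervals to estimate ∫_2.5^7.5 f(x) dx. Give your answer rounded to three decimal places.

19.767

Δx = (7.5 − 2.5)/7 = 5/7.
Left endpoints: 2.5, 45/14, 55/14, 65/14, 75/14, 85/14, 95/14.
f(2.5) ≈ 3.082, f(45/14) ≈ 3.412, f(55/14) ≈ 3.713, f(65/14) ≈ 3.991, f(75/14) ≈ 4.251, f(85/14) ≈ 4.496, f(95/14) ≈ 4.728.
Sum = Δx · [f(2.5) + f(45/14) + f(55/14) + ...].
Sum ≈ 19.767.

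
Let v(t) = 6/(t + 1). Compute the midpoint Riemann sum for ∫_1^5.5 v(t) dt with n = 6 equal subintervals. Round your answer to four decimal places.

Δt = (5.5 − 1)/6 = 0.75.
Midpoints: 1.375, 2.125, 2.875, 3.625, 4.375, 5.125.
v(1.375) = 48/19, v(2.125) = 1.92, v(2.875) = 48/31, v(3.625) = 48/37, v(4.375) = 48/43, v(5.125) = 48/49.
Sum = Δt · [v(1.375) + v(2.125) + v(2.875) + ...].
Sum ≈ 7.0409.

7.0409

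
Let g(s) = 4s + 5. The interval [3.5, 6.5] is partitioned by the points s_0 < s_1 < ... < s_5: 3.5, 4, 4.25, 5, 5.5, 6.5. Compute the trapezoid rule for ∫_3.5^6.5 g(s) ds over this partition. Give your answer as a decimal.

Subinterval widths: 0.5, 0.25, 0.75, 0.5, 1.
g(3.5) = 19, g(4) = 21, g(4.25) = 22, g(5) = 25, g(5.5) = 27, g(6.5) = 31.
On each subinterval the trapezoid contributes (Δs_i/2)·[g(s_{i-1}) + g(s_i)].
Sum = 75.

75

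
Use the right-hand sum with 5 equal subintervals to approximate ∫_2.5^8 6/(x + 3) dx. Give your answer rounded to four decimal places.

3.8738

Δx = (8 − 2.5)/5 = 1.1.
Right endpoints: 3.6, 4.7, 5.8, 6.9, 8.
f(3.6) = 10/11, f(4.7) = 60/77, f(5.8) = 15/22, f(6.9) = 20/33, f(8) = 6/11.
Sum = Δx · [f(3.6) + f(4.7) + f(5.8) + f(6.9) + f(8)].
Sum ≈ 3.8738.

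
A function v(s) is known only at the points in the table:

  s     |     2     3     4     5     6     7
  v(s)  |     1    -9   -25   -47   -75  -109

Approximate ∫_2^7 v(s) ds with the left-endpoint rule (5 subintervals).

-155

Δs = 1.
Sum = 1·[1 + (-9) + (-25) + (-47) + (-75)] = -155.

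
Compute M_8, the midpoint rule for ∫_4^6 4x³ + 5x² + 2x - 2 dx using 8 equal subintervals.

1308.65625

Δx = (6 − 4)/8 = 0.25.
Midpoints: 4.125, 4.375, 4.625, 4.875, 5.125, 5.375, 5.625, 5.875.
f(4.125) = 372.0859375, f(4.375) = 437.4140625, f(4.625) = 509.9296875, f(4.875) = 590.0078125, f(5.125) = 678.0234375, f(5.375) = 774.3515625, f(5.625) = 879.3671875, f(5.875) = 993.4453125.
Sum = Δx · [f(4.125) + f(4.375) + f(4.625) + ...].
Sum = 1308.65625.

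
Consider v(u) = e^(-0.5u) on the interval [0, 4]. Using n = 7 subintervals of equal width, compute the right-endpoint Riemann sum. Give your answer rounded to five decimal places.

Δu = (4 − 0)/7 = 4/7.
Right endpoints: 4/7, 8/7, 12/7, 16/7, 20/7, 24/7, 4.
v(4/7) ≈ 0.75148, v(8/7) ≈ 0.56472, v(12/7) ≈ 0.42437, v(16/7) ≈ 0.31891, v(20/7) ≈ 0.23965, v(24/7) ≈ 0.18009, v(4) ≈ 0.13534.
Sum = Δu · [v(4/7) + v(8/7) + v(12/7) + ...].
Sum ≈ 1.49403.

1.49403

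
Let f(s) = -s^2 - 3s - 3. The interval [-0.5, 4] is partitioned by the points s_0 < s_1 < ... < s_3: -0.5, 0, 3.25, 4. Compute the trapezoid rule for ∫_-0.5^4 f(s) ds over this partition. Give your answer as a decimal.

Subinterval widths: 0.5, 3.25, 0.75.
f(-0.5) = -1.75, f(0) = -3, f(3.25) = -23.3125, f(4) = -31.
On each subinterval the trapezoid contributes (Δs_i/2)·[f(s_{i-1}) + f(s_i)].
Sum = -64.3125.

-64.3125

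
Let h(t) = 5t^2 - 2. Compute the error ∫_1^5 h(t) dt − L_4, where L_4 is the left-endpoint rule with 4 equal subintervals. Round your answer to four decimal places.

56.6667

Exact integral: ∫_1^5 h(t) dt ≈ 198.666667.
L_4 = 142.
Error ≈ 198.666667 − 142 ≈ 56.6667.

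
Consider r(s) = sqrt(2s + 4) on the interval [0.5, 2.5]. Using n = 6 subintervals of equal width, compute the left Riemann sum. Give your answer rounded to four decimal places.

Δs = (2.5 − 0.5)/6 = 1/3.
Left endpoints: 0.5, 5/6, 7/6, 1.5, 11/6, 13/6.
r(0.5) ≈ 2.2361, r(5/6) ≈ 2.3805, r(7/6) ≈ 2.5166, r(1.5) ≈ 2.6458, r(11/6) ≈ 2.7689, r(13/6) ≈ 2.8868.
Sum = Δs · [r(0.5) + r(5/6) + r(7/6) + ...].
Sum ≈ 5.1448.

5.1448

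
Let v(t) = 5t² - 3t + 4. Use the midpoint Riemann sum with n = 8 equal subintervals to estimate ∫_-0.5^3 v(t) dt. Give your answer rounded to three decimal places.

Δt = (3 − (-0.5))/8 = 0.4375.
Midpoints: -0.28125, 0.15625, 0.59375, 1.03125, 1.46875, 1.90625, 2.34375, 2.78125.
v(-0.28125) = 5365/1024, v(0.15625) = 3741/1024, v(0.59375) = 4077/1024, v(1.03125) = 6373/1024, v(1.46875) = 10629/1024, v(1.90625) = 16845/1024, v(2.34375) = 25021/1024, v(2.78125) = 35157/1024.
Sum = Δt · [v(-0.28125) + v(0.15625) + v(0.59375) + ...].
Sum ≈ 45.804.

45.804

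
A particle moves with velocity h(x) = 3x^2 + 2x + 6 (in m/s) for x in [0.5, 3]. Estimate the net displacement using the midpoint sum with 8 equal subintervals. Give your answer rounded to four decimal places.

Δx = (3 − 0.5)/8 = 0.3125.
Midpoints: 0.65625, 0.96875, 1.28125, 1.59375, 1.90625, 2.21875, 2.53125, 2.84375.
h(0.65625) = 8811/1024, h(0.96875) = 11011/1024, h(1.28125) = 13811/1024, h(1.59375) = 17211/1024, h(1.90625) = 21211/1024, h(2.21875) = 25811/1024, h(2.53125) = 31011/1024, h(2.84375) = 36811/1024.
Sum = Δx · [h(0.65625) + h(0.96875) + h(1.28125) + ...].
Sum ≈ 50.5640.

50.5640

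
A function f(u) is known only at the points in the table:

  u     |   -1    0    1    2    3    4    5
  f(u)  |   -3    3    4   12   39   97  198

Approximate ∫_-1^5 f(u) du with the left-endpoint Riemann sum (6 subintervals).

152

Δu = 1.
Sum = 1·[(-3) + 3 + 4 + 12 + 39 + 97] = 152.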